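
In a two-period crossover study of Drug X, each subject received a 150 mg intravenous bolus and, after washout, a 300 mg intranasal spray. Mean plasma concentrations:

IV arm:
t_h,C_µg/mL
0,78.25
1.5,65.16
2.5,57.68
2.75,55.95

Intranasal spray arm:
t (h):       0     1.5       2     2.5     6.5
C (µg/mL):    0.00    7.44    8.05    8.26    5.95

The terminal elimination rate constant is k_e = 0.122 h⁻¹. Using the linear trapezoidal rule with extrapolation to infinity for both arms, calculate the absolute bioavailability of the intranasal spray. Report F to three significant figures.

F = 0.0707

Trapezoidal AUC_0→2.75 (IV):
  [0→1.5]: (78.25+65.16)/2 × 1.5 = 107.5575
  [1.5→2.5]: (65.16+57.68)/2 × 1 = 61.42
  [2.5→2.75]: (57.68+55.95)/2 × 0.25 = 14.20375
  Sum = 183.18125 µg/mL·h
IV tail: 55.95/0.122 = 458.607; AUC_iv,0→∞ = 183.18125 + 458.607 = 641.78825 µg/mL·h
Trapezoidal AUC_0→6.5 (intranasal spray):
  [0→1.5]: (0.00+7.44)/2 × 1.5 = 5.58
  [1.5→2]: (7.44+8.05)/2 × 0.5 = 3.8725
  [2→2.5]: (8.05+8.26)/2 × 0.5 = 4.0775
  [2.5→6.5]: (8.26+5.95)/2 × 4 = 28.42
  Sum = 41.95 µg/mL·h
intranasal spray tail: 5.95/0.122 = 48.770; AUC_ev,0→∞ = 41.95 + 48.770 = 90.72 µg/mL·h
F = (AUC_ev/D_ev)/(AUC_iv/D_iv) = (90.72/300)/(641.78825/150) = 0.3024/4.27859 = 0.0707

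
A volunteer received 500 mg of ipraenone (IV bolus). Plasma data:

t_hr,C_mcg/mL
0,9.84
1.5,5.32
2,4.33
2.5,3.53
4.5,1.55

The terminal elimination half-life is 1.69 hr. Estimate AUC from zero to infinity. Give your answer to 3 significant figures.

Trapezoidal AUC_0→4.5:
  [0→1.5]: (9.84+5.32)/2 × 1.5 = 11.37
  [1.5→2]: (5.32+4.33)/2 × 0.5 = 2.4125
  [2→2.5]: (4.33+3.53)/2 × 0.5 = 1.965
  [2.5→4.5]: (3.53+1.55)/2 × 2 = 5.08
  Sum = 20.8275 mcg/mL·hr
k_e = ln2 / t½ = 0.693147 / 1.69 = 0.4101 hr^-1
Extrapolated tail: C_last / k_e = 1.55 / 0.4101 = 3.780
AUC_0→∞ = 20.8275 + 3.780 = 24.6075 mcg/mL·hr

AUC = 24.6 mcg/mL·hr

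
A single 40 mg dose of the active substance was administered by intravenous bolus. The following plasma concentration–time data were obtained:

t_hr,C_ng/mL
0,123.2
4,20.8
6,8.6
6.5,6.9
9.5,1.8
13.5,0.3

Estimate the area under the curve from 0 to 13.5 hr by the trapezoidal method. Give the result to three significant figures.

Trapezoidal AUC_0→13.5:
  [0→4]: (123.2+20.8)/2 × 4 = 288.0
  [4→6]: (20.8+8.6)/2 × 2 = 29.4
  [6→6.5]: (8.6+6.9)/2 × 0.5 = 3.875
  [6.5→9.5]: (6.9+1.8)/2 × 3 = 13.05
  [9.5→13.5]: (1.8+0.3)/2 × 4 = 4.2
  Sum = 338.525 ng/mL·hr

AUC = 339 ng/mL·hr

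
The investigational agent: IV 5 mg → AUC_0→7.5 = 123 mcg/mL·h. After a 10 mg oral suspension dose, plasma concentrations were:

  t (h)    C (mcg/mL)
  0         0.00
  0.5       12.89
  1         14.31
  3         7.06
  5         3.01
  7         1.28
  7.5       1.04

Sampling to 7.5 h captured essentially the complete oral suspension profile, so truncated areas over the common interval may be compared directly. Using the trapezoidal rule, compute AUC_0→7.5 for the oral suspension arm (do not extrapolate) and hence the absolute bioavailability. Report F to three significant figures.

F = 0.188

Trapezoidal AUC_0→7.5 (oral suspension):
  [0→0.5]: (0.00+12.89)/2 × 0.5 = 3.2225
  [0.5→1]: (12.89+14.31)/2 × 0.5 = 6.8
  [1→3]: (14.31+7.06)/2 × 2 = 21.37
  [3→5]: (7.06+3.01)/2 × 2 = 10.07
  [5→7]: (3.01+1.28)/2 × 2 = 4.29
  [7→7.5]: (1.28+1.04)/2 × 0.5 = 0.58
  Sum = 46.3325 mcg/mL·h
F = (AUC_ev/D_ev)/(AUC_iv/D_iv) = (46.3325/10)/(123/5) = 4.63325/24.6 = 0.1883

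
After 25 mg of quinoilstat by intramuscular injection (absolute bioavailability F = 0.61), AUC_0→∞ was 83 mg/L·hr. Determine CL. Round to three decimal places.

CL = 0.184 L/hr

CL = F × Dose / AUC_0→∞
   = 0.61 × 25 / 83 = 0.183735 L/hr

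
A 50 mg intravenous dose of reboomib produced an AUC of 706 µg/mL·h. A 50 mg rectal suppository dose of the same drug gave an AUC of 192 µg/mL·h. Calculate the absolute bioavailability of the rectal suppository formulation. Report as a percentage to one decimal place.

F = (AUC_ev / D_ev) / (AUC_iv / D_iv)
  = (192/50) / (706/50)
  = 3.84 / 14.12 = 0.2720
  = 27.20%

F = 27.2%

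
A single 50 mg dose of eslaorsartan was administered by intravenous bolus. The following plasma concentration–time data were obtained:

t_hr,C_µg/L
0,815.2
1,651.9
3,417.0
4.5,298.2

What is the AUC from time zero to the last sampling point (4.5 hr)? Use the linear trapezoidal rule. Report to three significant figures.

Trapezoidal AUC_0→4.5:
  [0→1]: (815.2+651.9)/2 × 1 = 733.55
  [1→3]: (651.9+417.0)/2 × 2 = 1068.9
  [3→4.5]: (417.0+298.2)/2 × 1.5 = 536.4
  Sum = 2338.85 µg/L·hr

AUC = 2340 µg/L·hr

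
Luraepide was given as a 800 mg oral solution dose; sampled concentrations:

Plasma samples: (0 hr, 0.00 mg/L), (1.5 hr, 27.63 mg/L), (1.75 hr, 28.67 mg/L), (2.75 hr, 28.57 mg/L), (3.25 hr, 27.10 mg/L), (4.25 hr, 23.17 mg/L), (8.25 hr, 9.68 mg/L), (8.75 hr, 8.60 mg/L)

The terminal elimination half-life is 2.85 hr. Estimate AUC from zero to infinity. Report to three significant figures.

Trapezoidal AUC_0→8.75:
  [0→1.5]: (0.00+27.63)/2 × 1.5 = 20.7225
  [1.5→1.75]: (27.63+28.67)/2 × 0.25 = 7.0375
  [1.75→2.75]: (28.67+28.57)/2 × 1 = 28.62
  [2.75→3.25]: (28.57+27.10)/2 × 0.5 = 13.9175
  [3.25→4.25]: (27.10+23.17)/2 × 1 = 25.135
  [4.25→8.25]: (23.17+9.68)/2 × 4 = 65.7
  [8.25→8.75]: (9.68+8.60)/2 × 0.5 = 4.57
  Sum = 165.7025 mg/L·hr
k_e = ln2 / t½ = 0.693147 / 2.85 = 0.2432 hr^-1
Extrapolated tail: C_last / k_e = 8.60 / 0.2432 = 35.362
AUC_0→∞ = 165.7025 + 35.362 = 201.0645 mg/L·hr

AUC = 201 mg/L·hr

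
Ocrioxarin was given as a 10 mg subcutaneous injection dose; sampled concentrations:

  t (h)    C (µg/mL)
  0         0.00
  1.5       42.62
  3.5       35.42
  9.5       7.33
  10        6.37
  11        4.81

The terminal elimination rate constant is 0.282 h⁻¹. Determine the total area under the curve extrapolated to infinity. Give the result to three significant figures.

Trapezoidal AUC_0→11:
  [0→1.5]: (0.00+42.62)/2 × 1.5 = 31.965
  [1.5→3.5]: (42.62+35.42)/2 × 2 = 78.04
  [3.5→9.5]: (35.42+7.33)/2 × 6 = 128.25
  [9.5→10]: (7.33+6.37)/2 × 0.5 = 3.425
  [10→11]: (6.37+4.81)/2 × 1 = 5.59
  Sum = 247.27 µg/mL·h
Extrapolated tail: C_last / k_e = 4.81 / 0.282 = 17.057
AUC_0→∞ = 247.27 + 17.057 = 264.327 µg/mL·h

AUC = 264 µg/mL·h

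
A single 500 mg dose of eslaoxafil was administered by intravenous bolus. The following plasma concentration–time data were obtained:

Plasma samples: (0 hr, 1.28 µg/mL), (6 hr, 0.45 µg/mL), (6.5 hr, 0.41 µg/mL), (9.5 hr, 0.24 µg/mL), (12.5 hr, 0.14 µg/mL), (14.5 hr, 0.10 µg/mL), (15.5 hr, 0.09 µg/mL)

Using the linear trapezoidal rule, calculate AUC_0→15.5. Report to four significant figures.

Trapezoidal AUC_0→15.5:
  [0→6]: (1.28+0.45)/2 × 6 = 5.19
  [6→6.5]: (0.45+0.41)/2 × 0.5 = 0.215
  [6.5→9.5]: (0.41+0.24)/2 × 3 = 0.975
  [9.5→12.5]: (0.24+0.14)/2 × 3 = 0.57
  [12.5→14.5]: (0.14+0.10)/2 × 2 = 0.24
  [14.5→15.5]: (0.10+0.09)/2 × 1 = 0.095
  Sum = 7.285 µg/mL·hr

AUC = 7.285 µg/mL·hr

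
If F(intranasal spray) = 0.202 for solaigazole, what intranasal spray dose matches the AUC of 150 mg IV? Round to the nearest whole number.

D_intranasal = 743 mg

For equal systemic exposure: F × D_ev = D_iv
D_ev = D_iv / F = 150 / 0.202 = 742.574 mg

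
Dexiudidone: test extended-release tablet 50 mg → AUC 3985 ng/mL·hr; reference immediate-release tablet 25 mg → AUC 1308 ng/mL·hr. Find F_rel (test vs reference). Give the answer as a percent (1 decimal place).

F_rel = 152.3%

F_rel = (AUC_test/D_test) / (AUC_ref/D_ref)
      = (3985/50) / (1308/25)
      = 79.7 / 52.32 = 1.5233 = 152.33%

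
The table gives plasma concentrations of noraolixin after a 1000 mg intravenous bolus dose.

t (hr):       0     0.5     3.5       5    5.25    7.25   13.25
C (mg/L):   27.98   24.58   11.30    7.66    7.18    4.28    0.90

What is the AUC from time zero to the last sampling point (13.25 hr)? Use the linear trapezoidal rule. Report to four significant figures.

Trapezoidal AUC_0→13.25:
  [0→0.5]: (27.98+24.58)/2 × 0.5 = 13.14
  [0.5→3.5]: (24.58+11.30)/2 × 3 = 53.82
  [3.5→5]: (11.30+7.66)/2 × 1.5 = 14.22
  [5→5.25]: (7.66+7.18)/2 × 0.25 = 1.855
  [5.25→7.25]: (7.18+4.28)/2 × 2 = 11.46
  [7.25→13.25]: (4.28+0.90)/2 × 6 = 15.54
  Sum = 110.035 mg/L·hr

AUC = 110.0 mg/L·hr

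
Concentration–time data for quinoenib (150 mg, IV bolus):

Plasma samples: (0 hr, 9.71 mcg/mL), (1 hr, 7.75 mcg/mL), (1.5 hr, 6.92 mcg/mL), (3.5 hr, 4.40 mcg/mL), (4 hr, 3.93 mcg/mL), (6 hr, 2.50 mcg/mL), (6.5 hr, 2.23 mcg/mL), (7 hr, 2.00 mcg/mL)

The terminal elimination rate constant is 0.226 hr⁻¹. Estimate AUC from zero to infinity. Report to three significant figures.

Trapezoidal AUC_0→7:
  [0→1]: (9.71+7.75)/2 × 1 = 8.73
  [1→1.5]: (7.75+6.92)/2 × 0.5 = 3.6675
  [1.5→3.5]: (6.92+4.40)/2 × 2 = 11.32
  [3.5→4]: (4.40+3.93)/2 × 0.5 = 2.0825
  [4→6]: (3.93+2.50)/2 × 2 = 6.43
  [6→6.5]: (2.50+2.23)/2 × 0.5 = 1.1825
  [6.5→7]: (2.23+2.00)/2 × 0.5 = 1.0575
  Sum = 34.47 mcg/mL·hr
Extrapolated tail: C_last / k_e = 2.00 / 0.226 = 8.850
AUC_0→∞ = 34.47 + 8.850 = 43.32 mcg/mL·hr

AUC = 43.3 mcg/mL·hr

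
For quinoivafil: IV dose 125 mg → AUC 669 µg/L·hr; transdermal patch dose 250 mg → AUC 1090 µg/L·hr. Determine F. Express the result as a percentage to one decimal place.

F = 81.5%

F = (AUC_ev / D_ev) / (AUC_iv / D_iv)
  = (1090/250) / (669/125)
  = 4.36 / 5.352 = 0.8146
  = 81.46%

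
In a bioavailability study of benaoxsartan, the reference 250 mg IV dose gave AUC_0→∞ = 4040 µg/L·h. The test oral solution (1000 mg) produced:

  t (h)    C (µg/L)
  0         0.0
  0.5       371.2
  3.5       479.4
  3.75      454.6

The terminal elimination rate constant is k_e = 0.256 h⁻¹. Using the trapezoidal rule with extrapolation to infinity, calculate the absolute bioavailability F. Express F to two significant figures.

Trapezoidal AUC_0→3.75 (oral solution):
  [0→0.5]: (0.0+371.2)/2 × 0.5 = 92.8
  [0.5→3.5]: (371.2+479.4)/2 × 3 = 1275.9
  [3.5→3.75]: (479.4+454.6)/2 × 0.25 = 116.75
  Sum = 1485.45 µg/L·h
Tail: C_last/k_e = 454.6/0.256 = 1775.781
AUC_0→∞ (oral solution) = 1485.45 + 1775.781 = 3261.231 µg/L·h
F = (AUC_ev/D_ev)/(AUC_iv/D_iv) = (3261.231/1000)/(4040/250) = 3.261231/16.16 = 0.2018

F = 0.20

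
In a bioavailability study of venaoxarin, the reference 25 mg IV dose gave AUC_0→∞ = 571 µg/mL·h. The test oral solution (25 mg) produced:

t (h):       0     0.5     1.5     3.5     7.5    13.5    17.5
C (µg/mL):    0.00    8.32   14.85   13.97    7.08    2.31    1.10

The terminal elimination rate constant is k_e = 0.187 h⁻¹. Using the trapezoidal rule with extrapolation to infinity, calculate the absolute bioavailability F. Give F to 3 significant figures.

Trapezoidal AUC_0→17.5 (oral solution):
  [0→0.5]: (0.00+8.32)/2 × 0.5 = 2.08
  [0.5→1.5]: (8.32+14.85)/2 × 1 = 11.585
  [1.5→3.5]: (14.85+13.97)/2 × 2 = 28.82
  [3.5→7.5]: (13.97+7.08)/2 × 4 = 42.1
  [7.5→13.5]: (7.08+2.31)/2 × 6 = 28.17
  [13.5→17.5]: (2.31+1.10)/2 × 4 = 6.82
  Sum = 119.575 µg/mL·h
Tail: C_last/k_e = 1.10/0.187 = 5.882
AUC_0→∞ (oral solution) = 119.575 + 5.882 = 125.457 µg/mL·h
F = (AUC_ev/D_ev)/(AUC_iv/D_iv) = (125.457/25)/(571/25) = 5.01828/22.84 = 0.2197

F = 0.220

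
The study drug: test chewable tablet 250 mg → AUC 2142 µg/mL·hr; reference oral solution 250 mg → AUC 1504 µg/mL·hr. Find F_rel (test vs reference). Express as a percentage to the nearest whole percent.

F_rel = (AUC_test/D_test) / (AUC_ref/D_ref)
      = (2142/250) / (1504/250)
      = 8.568 / 6.016 = 1.4242 = 142.42%

F_rel = 142%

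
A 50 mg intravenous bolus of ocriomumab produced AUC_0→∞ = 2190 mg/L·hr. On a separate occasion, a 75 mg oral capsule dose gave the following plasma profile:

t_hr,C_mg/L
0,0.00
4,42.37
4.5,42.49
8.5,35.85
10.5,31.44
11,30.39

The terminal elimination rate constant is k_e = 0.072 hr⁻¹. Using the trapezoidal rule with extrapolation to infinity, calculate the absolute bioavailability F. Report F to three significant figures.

Trapezoidal AUC_0→11 (oral capsule):
  [0→4]: (0.00+42.37)/2 × 4 = 84.74
  [4→4.5]: (42.37+42.49)/2 × 0.5 = 21.215
  [4.5→8.5]: (42.49+35.85)/2 × 4 = 156.68
  [8.5→10.5]: (35.85+31.44)/2 × 2 = 67.29
  [10.5→11]: (31.44+30.39)/2 × 0.5 = 15.4575
  Sum = 345.3825 mg/L·hr
Tail: C_last/k_e = 30.39/0.072 = 422.083
AUC_0→∞ (oral capsule) = 345.3825 + 422.083 = 767.4655 mg/L·hr
F = (AUC_ev/D_ev)/(AUC_iv/D_iv) = (767.4655/75)/(2190/50) = 10.2329/43.8 = 0.2336

F = 0.234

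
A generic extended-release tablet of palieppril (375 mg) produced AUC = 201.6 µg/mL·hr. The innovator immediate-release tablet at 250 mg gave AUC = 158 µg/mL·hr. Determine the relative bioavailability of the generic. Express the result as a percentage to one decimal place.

F_rel = (AUC_test/D_test) / (AUC_ref/D_ref)
      = (201.6/375) / (158/250)
      = 0.5376 / 0.632 = 0.8506 = 85.06%

F_rel = 85.1%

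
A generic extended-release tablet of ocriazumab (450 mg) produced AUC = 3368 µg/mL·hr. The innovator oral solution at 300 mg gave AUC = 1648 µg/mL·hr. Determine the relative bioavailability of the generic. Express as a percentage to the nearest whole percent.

F_rel = 136%

F_rel = (AUC_test/D_test) / (AUC_ref/D_ref)
      = (3368/450) / (1648/300)
      = 7.48444 / 5.49333 = 1.3625 = 136.25%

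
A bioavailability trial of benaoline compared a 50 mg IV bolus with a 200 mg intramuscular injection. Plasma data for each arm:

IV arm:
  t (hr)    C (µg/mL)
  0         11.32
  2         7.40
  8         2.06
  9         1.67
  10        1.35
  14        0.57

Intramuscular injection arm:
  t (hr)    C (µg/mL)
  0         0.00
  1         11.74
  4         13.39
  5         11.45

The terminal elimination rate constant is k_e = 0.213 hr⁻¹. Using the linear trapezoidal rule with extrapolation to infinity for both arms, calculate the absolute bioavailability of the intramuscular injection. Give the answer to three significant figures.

Trapezoidal AUC_0→14 (IV):
  [0→2]: (11.32+7.40)/2 × 2 = 18.72
  [2→8]: (7.40+2.06)/2 × 6 = 28.38
  [8→9]: (2.06+1.67)/2 × 1 = 1.865
  [9→10]: (1.67+1.35)/2 × 1 = 1.51
  [10→14]: (1.35+0.57)/2 × 4 = 3.84
  Sum = 54.315 µg/mL·hr
IV tail: 0.57/0.213 = 2.676; AUC_iv,0→∞ = 54.315 + 2.676 = 56.991 µg/mL·hr
Trapezoidal AUC_0→5 (intramuscular injection):
  [0→1]: (0.00+11.74)/2 × 1 = 5.87
  [1→4]: (11.74+13.39)/2 × 3 = 37.695
  [4→5]: (13.39+11.45)/2 × 1 = 12.42
  Sum = 55.985 µg/mL·hr
intramuscular injection tail: 11.45/0.213 = 53.756; AUC_ev,0→∞ = 55.985 + 53.756 = 109.741 µg/mL·hr
F = (AUC_ev/D_ev)/(AUC_iv/D_iv) = (109.741/200)/(56.991/50) = 0.548705/1.13982 = 0.4814

F = 0.481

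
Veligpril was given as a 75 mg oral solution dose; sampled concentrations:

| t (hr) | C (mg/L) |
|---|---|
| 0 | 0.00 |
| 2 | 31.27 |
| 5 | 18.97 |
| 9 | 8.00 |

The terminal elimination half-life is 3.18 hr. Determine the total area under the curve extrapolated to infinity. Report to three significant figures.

Trapezoidal AUC_0→9:
  [0→2]: (0.00+31.27)/2 × 2 = 31.27
  [2→5]: (31.27+18.97)/2 × 3 = 75.36
  [5→9]: (18.97+8.00)/2 × 4 = 53.94
  Sum = 160.57 mg/L·hr
k_e = ln2 / t½ = 0.693147 / 3.18 = 0.2180 hr^-1
Extrapolated tail: C_last / k_e = 8.00 / 0.218 = 36.697
AUC_0→∞ = 160.57 + 36.697 = 197.267 mg/L·hr

AUC = 197 mg/L·hr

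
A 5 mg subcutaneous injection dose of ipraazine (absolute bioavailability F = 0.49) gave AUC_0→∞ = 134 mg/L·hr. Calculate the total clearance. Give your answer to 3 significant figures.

CL = 0.0183 L/hr

CL = F × Dose / AUC_0→∞
   = 0.49 × 5 / 134 = 0.0182836 L/hr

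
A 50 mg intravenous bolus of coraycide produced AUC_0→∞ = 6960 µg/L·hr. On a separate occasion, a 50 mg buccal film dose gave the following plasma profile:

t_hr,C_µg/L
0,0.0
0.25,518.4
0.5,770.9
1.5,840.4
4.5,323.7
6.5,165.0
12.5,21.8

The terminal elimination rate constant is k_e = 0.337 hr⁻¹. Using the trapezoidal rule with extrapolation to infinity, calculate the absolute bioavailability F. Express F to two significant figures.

F = 0.56

Trapezoidal AUC_0→12.5 (buccal film):
  [0→0.25]: (0.0+518.4)/2 × 0.25 = 64.8
  [0.25→0.5]: (518.4+770.9)/2 × 0.25 = 161.1625
  [0.5→1.5]: (770.9+840.4)/2 × 1 = 805.65
  [1.5→4.5]: (840.4+323.7)/2 × 3 = 1746.15
  [4.5→6.5]: (323.7+165.0)/2 × 2 = 488.7
  [6.5→12.5]: (165.0+21.8)/2 × 6 = 560.4
  Sum = 3826.8625 µg/L·hr
Tail: C_last/k_e = 21.8/0.337 = 64.688
AUC_0→∞ (buccal film) = 3826.8625 + 64.688 = 3891.5505 µg/L·hr
F = (AUC_ev/D_ev)/(AUC_iv/D_iv) = (3891.5505/50)/(6960/50) = 77.83101/139.2 = 0.5591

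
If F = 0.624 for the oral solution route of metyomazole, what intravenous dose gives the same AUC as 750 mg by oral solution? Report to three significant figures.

Systemic exposure from an extravascular dose = F × D_ev, so the equivalent IV dose is F × D_ev.
D_iv = F × D_ev = 0.624 × 750 = 468 mg

D_iv = 468 mg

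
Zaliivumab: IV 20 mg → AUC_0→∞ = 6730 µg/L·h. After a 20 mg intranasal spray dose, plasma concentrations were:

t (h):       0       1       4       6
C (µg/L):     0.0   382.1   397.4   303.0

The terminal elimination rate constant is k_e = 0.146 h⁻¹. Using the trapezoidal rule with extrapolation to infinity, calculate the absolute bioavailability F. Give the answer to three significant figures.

F = 0.615

Trapezoidal AUC_0→6 (intranasal spray):
  [0→1]: (0.0+382.1)/2 × 1 = 191.05
  [1→4]: (382.1+397.4)/2 × 3 = 1169.25
  [4→6]: (397.4+303.0)/2 × 2 = 700.4
  Sum = 2060.7 µg/L·h
Tail: C_last/k_e = 303.0/0.146 = 2075.342
AUC_0→∞ (intranasal spray) = 2060.7 + 2075.342 = 4136.042 µg/L·h
F = (AUC_ev/D_ev)/(AUC_iv/D_iv) = (4136.042/20)/(6730/20) = 206.8021/336.5 = 0.6146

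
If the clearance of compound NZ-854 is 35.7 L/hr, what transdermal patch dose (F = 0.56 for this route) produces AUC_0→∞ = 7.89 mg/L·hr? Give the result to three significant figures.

Dose = 503 mg

Dose = CL × AUC_0→∞ / F
     = 35.7 × 7.89 / 0.56 = 502.9875 mg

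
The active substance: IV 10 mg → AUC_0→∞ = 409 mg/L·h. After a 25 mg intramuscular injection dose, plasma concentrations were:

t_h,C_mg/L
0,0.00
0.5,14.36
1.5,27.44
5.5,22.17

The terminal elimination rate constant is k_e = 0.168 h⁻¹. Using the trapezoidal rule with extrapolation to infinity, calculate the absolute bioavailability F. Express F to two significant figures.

F = 0.25

Trapezoidal AUC_0→5.5 (intramuscular injection):
  [0→0.5]: (0.00+14.36)/2 × 0.5 = 3.59
  [0.5→1.5]: (14.36+27.44)/2 × 1 = 20.9
  [1.5→5.5]: (27.44+22.17)/2 × 4 = 99.22
  Sum = 123.71 mg/L·h
Tail: C_last/k_e = 22.17/0.168 = 131.964
AUC_0→∞ (intramuscular injection) = 123.71 + 131.964 = 255.674 mg/L·h
F = (AUC_ev/D_ev)/(AUC_iv/D_iv) = (255.674/25)/(409/10) = 10.22696/40.9 = 0.2500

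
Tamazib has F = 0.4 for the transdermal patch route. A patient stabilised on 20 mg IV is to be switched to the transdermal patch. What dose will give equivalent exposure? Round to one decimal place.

For equal systemic exposure: F × D_ev = D_iv
D_ev = D_iv / F = 20 / 0.4 = 50 mg

D_transdermal = 50.0 mg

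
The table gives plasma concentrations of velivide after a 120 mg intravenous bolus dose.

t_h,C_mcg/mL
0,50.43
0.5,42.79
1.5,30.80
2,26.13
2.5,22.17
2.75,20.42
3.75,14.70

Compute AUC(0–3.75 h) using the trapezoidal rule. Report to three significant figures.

AUC = 109 mcg/mL·h

Trapezoidal AUC_0→3.75:
  [0→0.5]: (50.43+42.79)/2 × 0.5 = 23.305
  [0.5→1.5]: (42.79+30.80)/2 × 1 = 36.795
  [1.5→2]: (30.80+26.13)/2 × 0.5 = 14.2325
  [2→2.5]: (26.13+22.17)/2 × 0.5 = 12.075
  [2.5→2.75]: (22.17+20.42)/2 × 0.25 = 5.32375
  [2.75→3.75]: (20.42+14.70)/2 × 1 = 17.56
  Sum = 109.29125 mcg/mL·h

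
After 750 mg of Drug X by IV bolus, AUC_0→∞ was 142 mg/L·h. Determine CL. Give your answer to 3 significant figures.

CL = Dose_iv / AUC_0→∞
   = 750 / 142 = 5.28169 L/h

CL = 5.28 L/h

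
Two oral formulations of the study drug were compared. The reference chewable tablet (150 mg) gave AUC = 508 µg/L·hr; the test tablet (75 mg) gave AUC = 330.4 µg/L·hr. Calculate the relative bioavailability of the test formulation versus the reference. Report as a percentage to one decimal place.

F_rel = 130.1%

F_rel = (AUC_test/D_test) / (AUC_ref/D_ref)
      = (330.4/75) / (508/150)
      = 4.40533 / 3.38667 = 1.3008 = 130.08%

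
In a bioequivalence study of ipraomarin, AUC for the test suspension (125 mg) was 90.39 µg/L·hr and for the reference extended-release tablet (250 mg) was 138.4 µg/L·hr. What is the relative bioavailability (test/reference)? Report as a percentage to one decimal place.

F_rel = (AUC_test/D_test) / (AUC_ref/D_ref)
      = (90.39/125) / (138.4/250)
      = 0.72312 / 0.5536 = 1.3062 = 130.62%

F_rel = 130.6%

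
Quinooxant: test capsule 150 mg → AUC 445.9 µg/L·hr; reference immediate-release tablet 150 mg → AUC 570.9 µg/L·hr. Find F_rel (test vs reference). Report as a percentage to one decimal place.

F_rel = 78.1%

F_rel = (AUC_test/D_test) / (AUC_ref/D_ref)
      = (445.9/150) / (570.9/150)
      = 2.97267 / 3.806 = 0.7810 = 78.10%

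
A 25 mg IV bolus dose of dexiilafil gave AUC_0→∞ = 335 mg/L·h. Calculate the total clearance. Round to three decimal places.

CL = Dose_iv / AUC_0→∞
   = 25 / 335 = 0.0746269 L/h

CL = 0.075 L/h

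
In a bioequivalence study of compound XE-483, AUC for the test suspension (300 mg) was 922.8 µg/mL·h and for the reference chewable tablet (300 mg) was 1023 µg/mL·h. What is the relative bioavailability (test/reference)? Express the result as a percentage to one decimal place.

F_rel = (AUC_test/D_test) / (AUC_ref/D_ref)
      = (922.8/300) / (1023/300)
      = 3.076 / 3.41 = 0.9021 = 90.21%

F_rel = 90.2%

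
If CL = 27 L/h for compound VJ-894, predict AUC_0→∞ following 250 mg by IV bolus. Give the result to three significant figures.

AUC = 9.26 mg/L·h

AUC_0→∞ = Dose_iv / CL
        = 250 / 27 = 9.25926 mg/L·h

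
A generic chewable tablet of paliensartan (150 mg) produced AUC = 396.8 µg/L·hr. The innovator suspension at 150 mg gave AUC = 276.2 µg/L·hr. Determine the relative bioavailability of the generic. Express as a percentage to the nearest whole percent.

F_rel = 144%

F_rel = (AUC_test/D_test) / (AUC_ref/D_ref)
      = (396.8/150) / (276.2/150)
      = 2.64533 / 1.84133 = 1.4366 = 143.66%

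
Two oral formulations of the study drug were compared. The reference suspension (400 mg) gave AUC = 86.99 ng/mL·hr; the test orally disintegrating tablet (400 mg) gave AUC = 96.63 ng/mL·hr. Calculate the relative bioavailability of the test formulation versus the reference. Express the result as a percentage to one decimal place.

F_rel = (AUC_test/D_test) / (AUC_ref/D_ref)
      = (96.63/400) / (86.99/400)
      = 0.241575 / 0.217475 = 1.1108 = 111.08%

F_rel = 111.1%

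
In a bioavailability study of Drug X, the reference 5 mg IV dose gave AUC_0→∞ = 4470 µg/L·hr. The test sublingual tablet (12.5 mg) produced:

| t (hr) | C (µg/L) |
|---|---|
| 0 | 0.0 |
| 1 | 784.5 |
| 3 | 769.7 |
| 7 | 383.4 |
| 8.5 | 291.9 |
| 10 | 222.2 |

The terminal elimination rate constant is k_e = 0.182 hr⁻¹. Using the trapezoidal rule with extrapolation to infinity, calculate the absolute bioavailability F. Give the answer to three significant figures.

F = 0.570

Trapezoidal AUC_0→10 (sublingual tablet):
  [0→1]: (0.0+784.5)/2 × 1 = 392.25
  [1→3]: (784.5+769.7)/2 × 2 = 1554.2
  [3→7]: (769.7+383.4)/2 × 4 = 2306.2
  [7→8.5]: (383.4+291.9)/2 × 1.5 = 506.475
  [8.5→10]: (291.9+222.2)/2 × 1.5 = 385.575
  Sum = 5144.7 µg/L·hr
Tail: C_last/k_e = 222.2/0.182 = 1220.879
AUC_0→∞ (sublingual tablet) = 5144.7 + 1220.879 = 6365.579 µg/L·hr
F = (AUC_ev/D_ev)/(AUC_iv/D_iv) = (6365.579/12.5)/(4470/5) = 509.24632/894 = 0.5696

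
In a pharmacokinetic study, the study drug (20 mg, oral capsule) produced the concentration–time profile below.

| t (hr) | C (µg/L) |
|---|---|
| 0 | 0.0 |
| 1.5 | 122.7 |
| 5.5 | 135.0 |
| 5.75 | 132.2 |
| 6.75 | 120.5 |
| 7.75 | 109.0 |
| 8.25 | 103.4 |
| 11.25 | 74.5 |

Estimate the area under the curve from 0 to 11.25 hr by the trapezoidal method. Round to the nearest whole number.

AUC = 1202 µg/L·hr

Trapezoidal AUC_0→11.25:
  [0→1.5]: (0.0+122.7)/2 × 1.5 = 92.025
  [1.5→5.5]: (122.7+135.0)/2 × 4 = 515.4
  [5.5→5.75]: (135.0+132.2)/2 × 0.25 = 33.4
  [5.75→6.75]: (132.2+120.5)/2 × 1 = 126.35
  [6.75→7.75]: (120.5+109.0)/2 × 1 = 114.75
  [7.75→8.25]: (109.0+103.4)/2 × 0.5 = 53.1
  [8.25→11.25]: (103.4+74.5)/2 × 3 = 266.85
  Sum = 1201.875 µg/L·hr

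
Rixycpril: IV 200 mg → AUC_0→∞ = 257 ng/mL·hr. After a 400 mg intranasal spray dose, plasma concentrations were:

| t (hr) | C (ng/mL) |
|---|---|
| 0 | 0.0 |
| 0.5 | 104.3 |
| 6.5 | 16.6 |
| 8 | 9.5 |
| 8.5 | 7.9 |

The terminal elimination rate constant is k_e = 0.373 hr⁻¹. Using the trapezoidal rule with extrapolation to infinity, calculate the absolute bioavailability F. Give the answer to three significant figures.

Trapezoidal AUC_0→8.5 (intranasal spray):
  [0→0.5]: (0.0+104.3)/2 × 0.5 = 26.075
  [0.5→6.5]: (104.3+16.6)/2 × 6 = 362.7
  [6.5→8]: (16.6+9.5)/2 × 1.5 = 19.575
  [8→8.5]: (9.5+7.9)/2 × 0.5 = 4.35
  Sum = 412.7 ng/mL·hr
Tail: C_last/k_e = 7.9/0.373 = 21.180
AUC_0→∞ (intranasal spray) = 412.7 + 21.180 = 433.88 ng/mL·hr
F = (AUC_ev/D_ev)/(AUC_iv/D_iv) = (433.88/400)/(257/200) = 1.0847/1.285 = 0.8441

F = 0.844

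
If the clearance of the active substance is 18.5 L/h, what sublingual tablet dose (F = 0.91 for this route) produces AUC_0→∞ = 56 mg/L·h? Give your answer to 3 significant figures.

Dose = CL × AUC_0→∞ / F
     = 18.5 × 56 / 0.91 = 1138.46 mg

Dose = 1140 mg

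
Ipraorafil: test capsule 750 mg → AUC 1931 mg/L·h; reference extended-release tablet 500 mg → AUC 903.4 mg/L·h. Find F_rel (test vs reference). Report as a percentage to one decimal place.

F_rel = (AUC_test/D_test) / (AUC_ref/D_ref)
      = (1931/750) / (903.4/500)
      = 2.57467 / 1.8068 = 1.4250 = 142.50%

F_rel = 142.5%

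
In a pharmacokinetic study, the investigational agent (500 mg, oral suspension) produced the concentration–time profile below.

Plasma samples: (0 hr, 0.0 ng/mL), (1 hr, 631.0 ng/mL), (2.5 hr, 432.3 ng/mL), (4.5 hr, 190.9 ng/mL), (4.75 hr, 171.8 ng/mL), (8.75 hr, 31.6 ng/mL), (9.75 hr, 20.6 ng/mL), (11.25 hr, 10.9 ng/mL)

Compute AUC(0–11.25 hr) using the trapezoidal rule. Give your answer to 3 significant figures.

Trapezoidal AUC_0→11.25:
  [0→1]: (0.0+631.0)/2 × 1 = 315.5
  [1→2.5]: (631.0+432.3)/2 × 1.5 = 797.475
  [2.5→4.5]: (432.3+190.9)/2 × 2 = 623.2
  [4.5→4.75]: (190.9+171.8)/2 × 0.25 = 45.3375
  [4.75→8.75]: (171.8+31.6)/2 × 4 = 406.8
  [8.75→9.75]: (31.6+20.6)/2 × 1 = 26.1
  [9.75→11.25]: (20.6+10.9)/2 × 1.5 = 23.625
  Sum = 2238.0375 ng/mL·hr

AUC = 2240 ng/mL·hr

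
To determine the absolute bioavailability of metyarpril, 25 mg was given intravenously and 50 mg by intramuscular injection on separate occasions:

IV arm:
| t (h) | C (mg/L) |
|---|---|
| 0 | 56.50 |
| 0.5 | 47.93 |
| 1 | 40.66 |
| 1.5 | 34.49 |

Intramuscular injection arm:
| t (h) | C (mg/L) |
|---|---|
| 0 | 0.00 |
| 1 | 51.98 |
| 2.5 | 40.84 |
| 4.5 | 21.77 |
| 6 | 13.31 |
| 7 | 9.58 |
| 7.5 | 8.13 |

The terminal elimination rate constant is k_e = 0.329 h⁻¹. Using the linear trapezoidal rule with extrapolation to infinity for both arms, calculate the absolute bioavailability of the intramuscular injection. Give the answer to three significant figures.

F = 0.655

Trapezoidal AUC_0→1.5 (IV):
  [0→0.5]: (56.50+47.93)/2 × 0.5 = 26.1075
  [0.5→1]: (47.93+40.66)/2 × 0.5 = 22.1475
  [1→1.5]: (40.66+34.49)/2 × 0.5 = 18.7875
  Sum = 67.0425 mg/L·h
IV tail: 34.49/0.329 = 104.833; AUC_iv,0→∞ = 67.0425 + 104.833 = 171.8755 mg/L·h
Trapezoidal AUC_0→7.5 (intramuscular injection):
  [0→1]: (0.00+51.98)/2 × 1 = 25.99
  [1→2.5]: (51.98+40.84)/2 × 1.5 = 69.615
  [2.5→4.5]: (40.84+21.77)/2 × 2 = 62.61
  [4.5→6]: (21.77+13.31)/2 × 1.5 = 26.31
  [6→7]: (13.31+9.58)/2 × 1 = 11.445
  [7→7.5]: (9.58+8.13)/2 × 0.5 = 4.4275
  Sum = 200.3975 mg/L·h
intramuscular injection tail: 8.13/0.329 = 24.711; AUC_ev,0→∞ = 200.3975 + 24.711 = 225.1085 mg/L·h
F = (AUC_ev/D_ev)/(AUC_iv/D_iv) = (225.1085/50)/(171.8755/25) = 4.50217/6.87502 = 0.6549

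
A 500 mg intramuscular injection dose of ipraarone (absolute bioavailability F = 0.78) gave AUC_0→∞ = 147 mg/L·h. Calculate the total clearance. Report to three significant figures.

CL = F × Dose / AUC_0→∞
   = 0.78 × 500 / 147 = 2.65306 L/h

CL = 2.65 L/h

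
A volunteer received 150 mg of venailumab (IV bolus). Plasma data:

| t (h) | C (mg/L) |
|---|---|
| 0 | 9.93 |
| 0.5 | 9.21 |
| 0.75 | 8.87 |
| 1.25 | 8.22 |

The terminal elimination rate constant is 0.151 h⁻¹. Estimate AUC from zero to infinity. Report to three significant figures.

AUC = 65.8 mg/L·h

Trapezoidal AUC_0→1.25:
  [0→0.5]: (9.93+9.21)/2 × 0.5 = 4.785
  [0.5→0.75]: (9.21+8.87)/2 × 0.25 = 2.26
  [0.75→1.25]: (8.87+8.22)/2 × 0.5 = 4.2725
  Sum = 11.3175 mg/L·h
Extrapolated tail: C_last / k_e = 8.22 / 0.151 = 54.437
AUC_0→∞ = 11.3175 + 54.437 = 65.7545 mg/L·h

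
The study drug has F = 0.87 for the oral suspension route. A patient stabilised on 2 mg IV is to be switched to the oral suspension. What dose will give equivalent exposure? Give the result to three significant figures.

For equal systemic exposure: F × D_ev = D_iv
D_ev = D_iv / F = 2 / 0.87 = 2.29885 mg

D_oral = 2.30 mg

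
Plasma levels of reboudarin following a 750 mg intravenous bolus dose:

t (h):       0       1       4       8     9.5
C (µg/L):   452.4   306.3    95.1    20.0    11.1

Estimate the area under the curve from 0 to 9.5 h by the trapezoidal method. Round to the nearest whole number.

AUC = 1235 µg/L·h

Trapezoidal AUC_0→9.5:
  [0→1]: (452.4+306.3)/2 × 1 = 379.35
  [1→4]: (306.3+95.1)/2 × 3 = 602.1
  [4→8]: (95.1+20.0)/2 × 4 = 230.2
  [8→9.5]: (20.0+11.1)/2 × 1.5 = 23.325
  Sum = 1234.975 µg/L·h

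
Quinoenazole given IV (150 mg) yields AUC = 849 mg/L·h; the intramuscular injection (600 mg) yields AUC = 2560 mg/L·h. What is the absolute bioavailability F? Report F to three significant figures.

F = (AUC_ev / D_ev) / (AUC_iv / D_iv)
  = (2560/600) / (849/150)
  = 4.26667 / 5.66 = 0.7538

F = 0.754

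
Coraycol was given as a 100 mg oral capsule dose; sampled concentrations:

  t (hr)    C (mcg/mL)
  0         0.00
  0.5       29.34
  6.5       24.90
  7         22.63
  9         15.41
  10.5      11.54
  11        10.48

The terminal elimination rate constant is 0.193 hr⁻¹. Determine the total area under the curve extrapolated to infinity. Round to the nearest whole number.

Trapezoidal AUC_0→11:
  [0→0.5]: (0.00+29.34)/2 × 0.5 = 7.335
  [0.5→6.5]: (29.34+24.90)/2 × 6 = 162.72
  [6.5→7]: (24.90+22.63)/2 × 0.5 = 11.8825
  [7→9]: (22.63+15.41)/2 × 2 = 38.04
  [9→10.5]: (15.41+11.54)/2 × 1.5 = 20.2125
  [10.5→11]: (11.54+10.48)/2 × 0.5 = 5.505
  Sum = 245.695 mcg/mL·hr
Extrapolated tail: C_last / k_e = 10.48 / 0.193 = 54.301
AUC_0→∞ = 245.695 + 54.301 = 299.996 mcg/mL·hr

AUC = 300 mcg/mL·hr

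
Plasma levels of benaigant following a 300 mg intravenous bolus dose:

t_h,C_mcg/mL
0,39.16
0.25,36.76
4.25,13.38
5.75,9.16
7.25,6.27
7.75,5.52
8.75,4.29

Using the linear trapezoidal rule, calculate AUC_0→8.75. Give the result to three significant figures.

AUC = 146 mcg/mL·h

Trapezoidal AUC_0→8.75:
  [0→0.25]: (39.16+36.76)/2 × 0.25 = 9.49
  [0.25→4.25]: (36.76+13.38)/2 × 4 = 100.28
  [4.25→5.75]: (13.38+9.16)/2 × 1.5 = 16.905
  [5.75→7.25]: (9.16+6.27)/2 × 1.5 = 11.5725
  [7.25→7.75]: (6.27+5.52)/2 × 0.5 = 2.9475
  [7.75→8.75]: (5.52+4.29)/2 × 1 = 4.905
  Sum = 146.1 mcg/mL·h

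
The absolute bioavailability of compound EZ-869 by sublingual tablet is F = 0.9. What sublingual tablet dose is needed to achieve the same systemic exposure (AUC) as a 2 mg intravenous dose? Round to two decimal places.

For equal systemic exposure: F × D_ev = D_iv
D_ev = D_iv / F = 2 / 0.9 = 2.22222 mg

D_sublingual = 2.22 mg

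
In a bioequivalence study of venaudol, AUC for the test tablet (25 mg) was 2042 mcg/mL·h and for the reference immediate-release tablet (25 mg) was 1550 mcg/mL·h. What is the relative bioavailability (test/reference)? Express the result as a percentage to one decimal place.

F_rel = 131.7%

F_rel = (AUC_test/D_test) / (AUC_ref/D_ref)
      = (2042/25) / (1550/25)
      = 81.68 / 62 = 1.3174 = 131.74%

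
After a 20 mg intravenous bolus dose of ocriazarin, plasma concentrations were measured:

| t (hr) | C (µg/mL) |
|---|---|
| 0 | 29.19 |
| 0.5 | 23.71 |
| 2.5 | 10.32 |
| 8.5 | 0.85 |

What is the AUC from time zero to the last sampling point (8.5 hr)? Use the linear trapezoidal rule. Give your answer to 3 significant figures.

Trapezoidal AUC_0→8.5:
  [0→0.5]: (29.19+23.71)/2 × 0.5 = 13.225
  [0.5→2.5]: (23.71+10.32)/2 × 2 = 34.03
  [2.5→8.5]: (10.32+0.85)/2 × 6 = 33.51
  Sum = 80.765 µg/mL·hr

AUC = 80.8 µg/mL·hr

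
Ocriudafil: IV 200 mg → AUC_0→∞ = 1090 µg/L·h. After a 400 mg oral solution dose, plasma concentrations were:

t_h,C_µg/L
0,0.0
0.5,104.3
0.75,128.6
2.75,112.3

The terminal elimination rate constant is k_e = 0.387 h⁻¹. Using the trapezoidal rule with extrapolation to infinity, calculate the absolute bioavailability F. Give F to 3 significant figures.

Trapezoidal AUC_0→2.75 (oral solution):
  [0→0.5]: (0.0+104.3)/2 × 0.5 = 26.075
  [0.5→0.75]: (104.3+128.6)/2 × 0.25 = 29.1125
  [0.75→2.75]: (128.6+112.3)/2 × 2 = 240.9
  Sum = 296.0875 µg/L·h
Tail: C_last/k_e = 112.3/0.387 = 290.181
AUC_0→∞ (oral solution) = 296.0875 + 290.181 = 586.2685 µg/L·h
F = (AUC_ev/D_ev)/(AUC_iv/D_iv) = (586.2685/400)/(1090/200) = 1.46567/5.45 = 0.2689

F = 0.269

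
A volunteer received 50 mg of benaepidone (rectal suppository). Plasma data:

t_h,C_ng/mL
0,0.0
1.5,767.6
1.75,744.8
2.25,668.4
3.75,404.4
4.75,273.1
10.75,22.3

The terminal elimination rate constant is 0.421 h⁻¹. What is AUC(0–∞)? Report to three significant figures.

Trapezoidal AUC_0→10.75:
  [0→1.5]: (0.0+767.6)/2 × 1.5 = 575.7
  [1.5→1.75]: (767.6+744.8)/2 × 0.25 = 189.05
  [1.75→2.25]: (744.8+668.4)/2 × 0.5 = 353.3
  [2.25→3.75]: (668.4+404.4)/2 × 1.5 = 804.6
  [3.75→4.75]: (404.4+273.1)/2 × 1 = 338.75
  [4.75→10.75]: (273.1+22.3)/2 × 6 = 886.2
  Sum = 3147.6 ng/mL·h
Extrapolated tail: C_last / k_e = 22.3 / 0.421 = 52.969
AUC_0→∞ = 3147.6 + 52.969 = 3200.569 ng/mL·h

AUC = 3200 ng/mL·h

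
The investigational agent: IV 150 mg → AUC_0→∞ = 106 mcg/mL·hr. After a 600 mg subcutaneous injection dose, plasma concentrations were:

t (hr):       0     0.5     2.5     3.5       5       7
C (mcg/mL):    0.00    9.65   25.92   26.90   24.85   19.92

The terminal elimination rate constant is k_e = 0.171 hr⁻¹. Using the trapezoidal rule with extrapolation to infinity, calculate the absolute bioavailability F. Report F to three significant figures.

Trapezoidal AUC_0→7 (subcutaneous injection):
  [0→0.5]: (0.00+9.65)/2 × 0.5 = 2.4125
  [0.5→2.5]: (9.65+25.92)/2 × 2 = 35.57
  [2.5→3.5]: (25.92+26.90)/2 × 1 = 26.41
  [3.5→5]: (26.90+24.85)/2 × 1.5 = 38.8125
  [5→7]: (24.85+19.92)/2 × 2 = 44.77
  Sum = 147.975 mcg/mL·hr
Tail: C_last/k_e = 19.92/0.171 = 116.491
AUC_0→∞ (subcutaneous injection) = 147.975 + 116.491 = 264.466 mcg/mL·hr
F = (AUC_ev/D_ev)/(AUC_iv/D_iv) = (264.466/600)/(106/150) = 0.440777/0.706667 = 0.6237

F = 0.624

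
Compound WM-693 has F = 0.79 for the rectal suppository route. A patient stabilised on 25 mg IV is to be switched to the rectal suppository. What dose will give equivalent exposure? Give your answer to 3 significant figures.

D_rectal = 31.6 mg

For equal systemic exposure: F × D_ev = D_iv
D_ev = D_iv / F = 25 / 0.79 = 31.6456 mg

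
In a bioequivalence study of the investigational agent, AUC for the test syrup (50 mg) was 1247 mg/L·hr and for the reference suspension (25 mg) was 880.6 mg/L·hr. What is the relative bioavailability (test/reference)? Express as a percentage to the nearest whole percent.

F_rel = (AUC_test/D_test) / (AUC_ref/D_ref)
      = (1247/50) / (880.6/25)
      = 24.94 / 35.224 = 0.7080 = 70.80%

F_rel = 71%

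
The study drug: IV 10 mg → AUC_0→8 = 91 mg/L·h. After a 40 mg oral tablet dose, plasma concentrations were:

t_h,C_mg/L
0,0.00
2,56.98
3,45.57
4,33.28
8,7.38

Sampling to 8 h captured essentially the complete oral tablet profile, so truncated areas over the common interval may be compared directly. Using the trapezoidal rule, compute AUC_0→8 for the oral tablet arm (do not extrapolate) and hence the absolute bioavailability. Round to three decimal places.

F = 0.629

Trapezoidal AUC_0→8 (oral tablet):
  [0→2]: (0.00+56.98)/2 × 2 = 56.98
  [2→3]: (56.98+45.57)/2 × 1 = 51.275
  [3→4]: (45.57+33.28)/2 × 1 = 39.425
  [4→8]: (33.28+7.38)/2 × 4 = 81.32
  Sum = 229.0 mg/L·h
F = (AUC_ev/D_ev)/(AUC_iv/D_iv) = (229.0/40)/(91/10) = 5.725/9.1 = 0.6291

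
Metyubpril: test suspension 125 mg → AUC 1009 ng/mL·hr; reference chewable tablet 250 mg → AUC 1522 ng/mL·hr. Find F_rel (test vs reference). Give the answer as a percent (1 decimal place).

F_rel = 132.6%

F_rel = (AUC_test/D_test) / (AUC_ref/D_ref)
      = (1009/125) / (1522/250)
      = 8.072 / 6.088 = 1.3259 = 132.59%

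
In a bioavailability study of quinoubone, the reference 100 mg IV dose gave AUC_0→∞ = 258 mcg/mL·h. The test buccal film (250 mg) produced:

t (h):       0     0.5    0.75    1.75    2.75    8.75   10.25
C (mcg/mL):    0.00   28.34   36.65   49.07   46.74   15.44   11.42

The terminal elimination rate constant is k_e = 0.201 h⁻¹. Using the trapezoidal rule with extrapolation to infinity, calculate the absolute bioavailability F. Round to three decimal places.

Trapezoidal AUC_0→10.25 (buccal film):
  [0→0.5]: (0.00+28.34)/2 × 0.5 = 7.085
  [0.5→0.75]: (28.34+36.65)/2 × 0.25 = 8.12375
  [0.75→1.75]: (36.65+49.07)/2 × 1 = 42.86
  [1.75→2.75]: (49.07+46.74)/2 × 1 = 47.905
  [2.75→8.75]: (46.74+15.44)/2 × 6 = 186.54
  [8.75→10.25]: (15.44+11.42)/2 × 1.5 = 20.145
  Sum = 312.65875 mcg/mL·h
Tail: C_last/k_e = 11.42/0.201 = 56.816
AUC_0→∞ (buccal film) = 312.65875 + 56.816 = 369.47475 mcg/mL·h
F = (AUC_ev/D_ev)/(AUC_iv/D_iv) = (369.47475/250)/(258/100) = 1.477899/2.58 = 0.5728

F = 0.573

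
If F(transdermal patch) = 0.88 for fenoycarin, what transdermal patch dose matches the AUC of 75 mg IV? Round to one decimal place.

D_transdermal = 85.2 mg

For equal systemic exposure: F × D_ev = D_iv
D_ev = D_iv / F = 75 / 0.88 = 85.2273 mg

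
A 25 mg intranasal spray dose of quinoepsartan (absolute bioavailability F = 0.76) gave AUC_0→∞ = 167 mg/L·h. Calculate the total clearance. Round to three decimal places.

CL = 0.114 L/h

CL = F × Dose / AUC_0→∞
   = 0.76 × 25 / 167 = 0.113772 L/h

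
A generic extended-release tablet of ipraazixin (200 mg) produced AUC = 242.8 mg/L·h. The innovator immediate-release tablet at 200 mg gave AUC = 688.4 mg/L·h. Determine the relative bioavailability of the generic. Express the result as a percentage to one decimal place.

F_rel = 35.3%

F_rel = (AUC_test/D_test) / (AUC_ref/D_ref)
      = (242.8/200) / (688.4/200)
      = 1.214 / 3.442 = 0.3527 = 35.27%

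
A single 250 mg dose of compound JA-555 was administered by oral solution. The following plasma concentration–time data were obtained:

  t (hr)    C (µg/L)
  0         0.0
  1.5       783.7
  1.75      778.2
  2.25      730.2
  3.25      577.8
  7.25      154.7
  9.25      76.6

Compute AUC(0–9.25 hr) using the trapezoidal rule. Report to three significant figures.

AUC = 3510 µg/L·hr

Trapezoidal AUC_0→9.25:
  [0→1.5]: (0.0+783.7)/2 × 1.5 = 587.775
  [1.5→1.75]: (783.7+778.2)/2 × 0.25 = 195.2375
  [1.75→2.25]: (778.2+730.2)/2 × 0.5 = 377.1
  [2.25→3.25]: (730.2+577.8)/2 × 1 = 654.0
  [3.25→7.25]: (577.8+154.7)/2 × 4 = 1465.0
  [7.25→9.25]: (154.7+76.6)/2 × 2 = 231.3
  Sum = 3510.4125 µg/L·hr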